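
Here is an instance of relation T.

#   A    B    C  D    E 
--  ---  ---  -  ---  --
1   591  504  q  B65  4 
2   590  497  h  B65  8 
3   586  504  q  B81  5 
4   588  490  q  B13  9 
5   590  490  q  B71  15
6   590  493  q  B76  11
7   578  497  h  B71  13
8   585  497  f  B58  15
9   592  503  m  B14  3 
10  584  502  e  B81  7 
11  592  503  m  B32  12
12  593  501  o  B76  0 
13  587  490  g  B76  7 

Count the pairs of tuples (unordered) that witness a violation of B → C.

4

B=504: all 2 rows agree on C — 0 pairs.
B=497: violating pairs (2,8), (7,8) — 2 pairs.
B=490: violating pairs (4,13), (5,13) — 2 pairs.
B=503: all 2 rows agree on C — 0 pairs.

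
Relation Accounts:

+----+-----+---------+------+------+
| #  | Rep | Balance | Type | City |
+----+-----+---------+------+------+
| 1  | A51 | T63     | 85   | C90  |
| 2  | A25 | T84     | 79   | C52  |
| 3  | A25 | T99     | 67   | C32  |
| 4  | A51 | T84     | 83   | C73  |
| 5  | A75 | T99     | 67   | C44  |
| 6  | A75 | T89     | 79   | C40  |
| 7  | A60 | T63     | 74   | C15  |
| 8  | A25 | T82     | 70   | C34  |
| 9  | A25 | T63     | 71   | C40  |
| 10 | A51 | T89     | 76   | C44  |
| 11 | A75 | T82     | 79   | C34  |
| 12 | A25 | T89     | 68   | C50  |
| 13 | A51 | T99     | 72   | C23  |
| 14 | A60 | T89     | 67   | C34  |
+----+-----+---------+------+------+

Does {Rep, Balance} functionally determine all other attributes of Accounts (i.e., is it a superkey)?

Yes

All 14 rows have distinct {Rep, Balance} values, so {Rep, Balance} → (all attributes) holds and {Rep, Balance} is a superkey.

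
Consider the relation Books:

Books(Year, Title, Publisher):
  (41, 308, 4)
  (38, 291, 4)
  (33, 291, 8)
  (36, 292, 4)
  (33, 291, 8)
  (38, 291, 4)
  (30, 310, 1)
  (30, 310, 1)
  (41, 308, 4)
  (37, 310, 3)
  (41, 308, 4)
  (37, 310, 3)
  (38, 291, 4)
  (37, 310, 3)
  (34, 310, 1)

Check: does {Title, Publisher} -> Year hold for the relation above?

No

(Title=308, Publisher=4): 3 rows → Year = 41, 41, 41 ✓
(Title=291, Publisher=4): 3 rows → Year = 38, 38, 38 ✓
(Title=291, Publisher=8): 2 rows → Year = 33, 33 ✓
(Title=292, Publisher=4): 1 row → Year = 36 ✓
(Title=310, Publisher=1): 3 rows → Year takes values {30, 34} — violation
(Title=310, Publisher=3): 3 rows → Year = 37, 37, 37 ✓
Two rows agree on {Title, Publisher} but differ on Year, so {Title, Publisher} -> Year does not hold.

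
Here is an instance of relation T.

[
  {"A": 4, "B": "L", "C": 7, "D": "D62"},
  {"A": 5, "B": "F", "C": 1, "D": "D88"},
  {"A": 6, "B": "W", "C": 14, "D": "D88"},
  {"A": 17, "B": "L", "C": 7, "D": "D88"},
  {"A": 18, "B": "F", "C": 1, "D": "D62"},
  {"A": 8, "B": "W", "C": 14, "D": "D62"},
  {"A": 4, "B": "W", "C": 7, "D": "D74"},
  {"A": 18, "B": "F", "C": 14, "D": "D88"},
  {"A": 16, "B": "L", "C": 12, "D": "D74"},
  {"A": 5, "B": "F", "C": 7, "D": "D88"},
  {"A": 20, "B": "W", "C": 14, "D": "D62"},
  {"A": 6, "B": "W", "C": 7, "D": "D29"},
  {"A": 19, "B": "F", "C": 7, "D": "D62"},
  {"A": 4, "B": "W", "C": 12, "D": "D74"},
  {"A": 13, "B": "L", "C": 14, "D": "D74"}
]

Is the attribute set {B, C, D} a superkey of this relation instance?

Two distinct rows share (B=W, C=14, D=D62), so {B, C, D} does not determine every attribute — not a superkey.

No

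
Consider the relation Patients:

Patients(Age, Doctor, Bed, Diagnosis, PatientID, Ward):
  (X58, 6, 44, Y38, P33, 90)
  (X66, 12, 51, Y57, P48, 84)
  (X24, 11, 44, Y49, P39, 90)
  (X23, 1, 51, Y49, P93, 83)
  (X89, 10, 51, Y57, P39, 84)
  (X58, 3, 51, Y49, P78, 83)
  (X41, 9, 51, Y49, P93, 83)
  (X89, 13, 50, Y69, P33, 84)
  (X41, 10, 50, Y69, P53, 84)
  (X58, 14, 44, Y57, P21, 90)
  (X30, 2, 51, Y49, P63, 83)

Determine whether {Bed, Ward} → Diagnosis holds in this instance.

No

(Bed=44, Ward=90): 3 rows → Diagnosis takes values {Y38, Y49, Y57} — violation
(Bed=51, Ward=84): 2 rows → Diagnosis = Y57, Y57 ✓
(Bed=51, Ward=83): 4 rows → Diagnosis = Y49, Y49, Y49, Y49 ✓
(Bed=50, Ward=84): 2 rows → Diagnosis = Y69, Y69 ✓
Two rows agree on {Bed, Ward} but differ on Diagnosis, so {Bed, Ward} → Diagnosis does not hold.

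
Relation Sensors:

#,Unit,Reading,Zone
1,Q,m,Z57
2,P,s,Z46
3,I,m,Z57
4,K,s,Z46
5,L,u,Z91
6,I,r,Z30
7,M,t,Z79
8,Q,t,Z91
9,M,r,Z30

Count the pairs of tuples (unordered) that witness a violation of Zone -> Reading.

Zone=Z57: all 2 rows agree on Reading — 0 pairs.
Zone=Z46: all 2 rows agree on Reading — 0 pairs.
Zone=Z91: violating pairs (5,8) — 1 pair.
Zone=Z30: all 2 rows agree on Reading — 0 pairs.

1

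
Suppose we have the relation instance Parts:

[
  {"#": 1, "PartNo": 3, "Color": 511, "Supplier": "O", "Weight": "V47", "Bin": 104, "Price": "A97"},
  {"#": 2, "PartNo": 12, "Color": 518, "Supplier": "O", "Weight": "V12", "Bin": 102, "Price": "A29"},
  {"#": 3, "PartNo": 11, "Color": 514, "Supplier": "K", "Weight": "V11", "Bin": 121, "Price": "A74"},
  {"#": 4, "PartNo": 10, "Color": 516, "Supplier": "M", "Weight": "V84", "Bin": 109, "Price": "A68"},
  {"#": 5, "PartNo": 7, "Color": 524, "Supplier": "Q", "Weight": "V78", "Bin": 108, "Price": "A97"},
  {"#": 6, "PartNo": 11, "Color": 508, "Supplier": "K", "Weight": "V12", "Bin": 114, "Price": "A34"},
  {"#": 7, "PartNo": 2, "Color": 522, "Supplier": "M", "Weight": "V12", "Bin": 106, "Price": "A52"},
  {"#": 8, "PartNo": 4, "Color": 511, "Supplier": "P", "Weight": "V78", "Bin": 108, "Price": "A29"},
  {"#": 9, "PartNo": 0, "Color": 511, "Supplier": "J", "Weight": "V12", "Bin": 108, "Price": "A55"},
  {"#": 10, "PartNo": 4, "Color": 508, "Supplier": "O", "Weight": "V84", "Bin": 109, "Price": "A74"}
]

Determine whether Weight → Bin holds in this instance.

No

Weight=V47: row 1 → Bin = 104 ✓
Weight=V12: rows 2, 6, 7, 9 → Bin takes values {102, 114, 106, 108} — violation
Weight=V11: row 3 → Bin = 121 ✓
Weight=V84: rows 4, 10 → Bin = 109, 109 ✓
Weight=V78: rows 5, 8 → Bin = 108, 108 ✓
Two rows agree on Weight but differ on Bin, so Weight → Bin does not hold.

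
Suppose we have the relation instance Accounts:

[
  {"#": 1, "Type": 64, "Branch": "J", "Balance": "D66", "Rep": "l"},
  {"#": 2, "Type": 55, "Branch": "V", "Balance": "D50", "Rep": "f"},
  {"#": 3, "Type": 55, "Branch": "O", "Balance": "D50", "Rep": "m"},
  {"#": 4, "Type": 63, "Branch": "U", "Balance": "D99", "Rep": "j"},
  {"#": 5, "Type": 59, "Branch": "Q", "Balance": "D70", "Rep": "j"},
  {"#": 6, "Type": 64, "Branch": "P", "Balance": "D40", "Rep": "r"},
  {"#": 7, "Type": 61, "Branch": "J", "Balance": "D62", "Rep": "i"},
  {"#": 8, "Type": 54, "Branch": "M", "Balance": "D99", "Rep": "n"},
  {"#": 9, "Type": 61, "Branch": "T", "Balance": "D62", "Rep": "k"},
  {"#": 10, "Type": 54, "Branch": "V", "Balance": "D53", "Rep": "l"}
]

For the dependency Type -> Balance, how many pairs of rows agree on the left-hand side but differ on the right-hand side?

Type=64: violating pairs (1,6) — 1 pair.
Type=55: all 2 rows agree on Balance — 0 pairs.
Type=61: all 2 rows agree on Balance — 0 pairs.
Type=54: violating pairs (8,10) — 1 pair.

2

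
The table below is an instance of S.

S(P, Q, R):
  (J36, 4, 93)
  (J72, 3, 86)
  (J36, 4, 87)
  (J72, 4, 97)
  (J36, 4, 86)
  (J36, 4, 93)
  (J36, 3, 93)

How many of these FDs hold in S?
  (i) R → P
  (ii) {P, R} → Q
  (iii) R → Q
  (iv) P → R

(i) R → P: R=86: 2 rows → P takes values {J72, J36} — violation — fails.
(ii) {P, R} → Q: (P=J36, R=93): 3 rows → Q takes values {4, 3} — violation — fails.
(iii) R → Q: R=93: 3 rows → Q takes values {4, 3} — violation; R=86: 2 rows → Q takes values {3, 4} — violation — fails.
(iv) P → R: P=J36: 5 rows → R takes values {93, 87, 86} — violation; P=J72: 2 rows → R takes values {86, 97} — violation — fails.
None of the 4 dependencies hold.

0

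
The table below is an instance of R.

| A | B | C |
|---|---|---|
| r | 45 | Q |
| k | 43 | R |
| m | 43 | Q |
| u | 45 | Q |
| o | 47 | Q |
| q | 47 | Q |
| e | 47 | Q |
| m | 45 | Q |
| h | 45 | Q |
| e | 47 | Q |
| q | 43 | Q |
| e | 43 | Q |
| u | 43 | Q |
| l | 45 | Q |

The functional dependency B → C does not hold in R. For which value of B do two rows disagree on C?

43

B=45: 5 rows → C = Q, Q, Q, Q, Q ✓
B=43: 5 rows → C takes values {R, Q} — violation
B=47: 4 rows → C = Q, Q, Q, Q ✓
The only B value with inconsistent C is B=43.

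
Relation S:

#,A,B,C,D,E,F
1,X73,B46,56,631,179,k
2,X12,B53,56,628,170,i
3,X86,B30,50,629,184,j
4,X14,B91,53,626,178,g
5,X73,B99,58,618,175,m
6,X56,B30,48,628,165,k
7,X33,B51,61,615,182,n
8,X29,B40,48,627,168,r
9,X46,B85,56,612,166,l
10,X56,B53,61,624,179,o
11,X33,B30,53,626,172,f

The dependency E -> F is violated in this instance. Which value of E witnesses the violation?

179

E=179: rows 1, 10 → F takes values {k, o} — violation
E=170: row 2 → F = i ✓
E=184: row 3 → F = j ✓
E=178: row 4 → F = g ✓
E=175: row 5 → F = m ✓
E=165: row 6 → F = k ✓
E=182: row 7 → F = n ✓
E=168: row 8 → F = r ✓
E=166: row 9 → F = l ✓
E=172: row 11 → F = f ✓
The only E value with inconsistent F is E=179.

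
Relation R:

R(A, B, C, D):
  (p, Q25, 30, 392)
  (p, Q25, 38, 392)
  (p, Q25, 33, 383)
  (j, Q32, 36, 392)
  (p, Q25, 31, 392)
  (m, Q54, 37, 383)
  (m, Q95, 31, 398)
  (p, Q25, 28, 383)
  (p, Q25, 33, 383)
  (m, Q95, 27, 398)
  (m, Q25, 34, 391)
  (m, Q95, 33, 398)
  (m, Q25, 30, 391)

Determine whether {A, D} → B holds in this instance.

(A=p, D=392): 3 rows → B = Q25, Q25, Q25 ✓
(A=p, D=383): 3 rows → B = Q25, Q25, Q25 ✓
(A=j, D=392): 1 row → B = Q32 ✓
(A=m, D=383): 1 row → B = Q54 ✓
(A=m, D=398): 3 rows → B = Q95, Q95, Q95 ✓
(A=m, D=391): 2 rows → B = Q25, Q25 ✓
Every {A, D} value is associated with a single B value, so {A, D} → B holds.

Yes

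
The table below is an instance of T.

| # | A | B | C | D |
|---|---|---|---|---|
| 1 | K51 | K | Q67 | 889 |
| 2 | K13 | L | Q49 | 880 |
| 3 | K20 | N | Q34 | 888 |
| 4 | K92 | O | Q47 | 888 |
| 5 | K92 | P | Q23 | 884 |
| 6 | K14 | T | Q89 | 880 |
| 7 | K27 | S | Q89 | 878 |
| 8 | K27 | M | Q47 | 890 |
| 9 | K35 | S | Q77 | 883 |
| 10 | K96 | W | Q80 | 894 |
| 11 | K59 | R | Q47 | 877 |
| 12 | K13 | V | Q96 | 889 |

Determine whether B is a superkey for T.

No

Rows 7 and 9 have the same B value B=S but are distinct tuples, so B does not determine every attribute — not a superkey.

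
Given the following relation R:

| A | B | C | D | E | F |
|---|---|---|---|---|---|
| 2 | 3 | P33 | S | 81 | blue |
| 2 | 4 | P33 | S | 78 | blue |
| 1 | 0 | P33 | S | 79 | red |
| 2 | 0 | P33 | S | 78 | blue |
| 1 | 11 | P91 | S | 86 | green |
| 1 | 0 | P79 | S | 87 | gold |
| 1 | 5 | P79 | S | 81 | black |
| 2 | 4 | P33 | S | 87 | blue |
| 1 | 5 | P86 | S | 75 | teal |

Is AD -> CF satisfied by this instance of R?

No

(A=2, D=S): 4 rows → {C,F} = (P33, blue), (P33, blue), (P33, blue), (P33, blue) ✓
(A=1, D=S): 5 rows → {C,F} takes values {(P33, red), (P91, green), (P79, gold), (P79, black), (P86, teal)} — violation
Two rows agree on AD but differ on CF, so AD -> CF does not hold.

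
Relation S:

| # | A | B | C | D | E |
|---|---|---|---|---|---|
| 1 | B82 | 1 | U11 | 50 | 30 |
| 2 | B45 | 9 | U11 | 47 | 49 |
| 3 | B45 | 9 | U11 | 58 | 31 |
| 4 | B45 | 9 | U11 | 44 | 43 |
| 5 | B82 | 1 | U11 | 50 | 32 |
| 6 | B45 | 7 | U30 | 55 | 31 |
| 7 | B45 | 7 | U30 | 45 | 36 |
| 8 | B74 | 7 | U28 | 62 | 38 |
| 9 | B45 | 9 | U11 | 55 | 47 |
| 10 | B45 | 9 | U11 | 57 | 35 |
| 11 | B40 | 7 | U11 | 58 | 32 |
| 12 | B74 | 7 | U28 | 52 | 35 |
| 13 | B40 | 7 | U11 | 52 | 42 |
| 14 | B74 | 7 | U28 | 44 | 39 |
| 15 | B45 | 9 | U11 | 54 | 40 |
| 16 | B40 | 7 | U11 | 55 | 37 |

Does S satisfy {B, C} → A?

(B=1, C=U11): rows 1, 5 → A = B82, B82 ✓
(B=9, C=U11): rows 2, 3, 4, 9, 10, 15 → A = B45, B45, B45, B45, B45, B45 ✓
(B=7, C=U30): rows 6, 7 → A = B45, B45 ✓
(B=7, C=U28): rows 8, 12, 14 → A = B74, B74, B74 ✓
(B=7, C=U11): rows 11, 13, 16 → A = B40, B40, B40 ✓
Every {B, C} value is associated with a single A value, so {B, C} → A holds.

Yes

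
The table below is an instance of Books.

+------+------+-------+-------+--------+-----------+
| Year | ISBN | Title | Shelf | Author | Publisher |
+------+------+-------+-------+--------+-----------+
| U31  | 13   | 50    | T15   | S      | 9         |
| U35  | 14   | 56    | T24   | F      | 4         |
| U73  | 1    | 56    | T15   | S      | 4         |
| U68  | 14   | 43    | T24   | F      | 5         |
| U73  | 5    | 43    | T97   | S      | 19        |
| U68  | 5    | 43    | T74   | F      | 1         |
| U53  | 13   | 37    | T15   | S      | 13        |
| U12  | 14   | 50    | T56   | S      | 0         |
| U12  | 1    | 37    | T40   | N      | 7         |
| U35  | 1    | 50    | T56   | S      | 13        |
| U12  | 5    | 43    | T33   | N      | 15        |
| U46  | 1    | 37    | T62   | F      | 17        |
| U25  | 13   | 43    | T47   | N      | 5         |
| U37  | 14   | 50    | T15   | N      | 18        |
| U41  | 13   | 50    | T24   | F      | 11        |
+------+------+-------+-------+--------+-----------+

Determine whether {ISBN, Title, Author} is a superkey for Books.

Yes

All 15 rows have distinct {ISBN, Title, Author} values, so {ISBN, Title, Author} → (all attributes) holds and {ISBN, Title, Author} is a superkey.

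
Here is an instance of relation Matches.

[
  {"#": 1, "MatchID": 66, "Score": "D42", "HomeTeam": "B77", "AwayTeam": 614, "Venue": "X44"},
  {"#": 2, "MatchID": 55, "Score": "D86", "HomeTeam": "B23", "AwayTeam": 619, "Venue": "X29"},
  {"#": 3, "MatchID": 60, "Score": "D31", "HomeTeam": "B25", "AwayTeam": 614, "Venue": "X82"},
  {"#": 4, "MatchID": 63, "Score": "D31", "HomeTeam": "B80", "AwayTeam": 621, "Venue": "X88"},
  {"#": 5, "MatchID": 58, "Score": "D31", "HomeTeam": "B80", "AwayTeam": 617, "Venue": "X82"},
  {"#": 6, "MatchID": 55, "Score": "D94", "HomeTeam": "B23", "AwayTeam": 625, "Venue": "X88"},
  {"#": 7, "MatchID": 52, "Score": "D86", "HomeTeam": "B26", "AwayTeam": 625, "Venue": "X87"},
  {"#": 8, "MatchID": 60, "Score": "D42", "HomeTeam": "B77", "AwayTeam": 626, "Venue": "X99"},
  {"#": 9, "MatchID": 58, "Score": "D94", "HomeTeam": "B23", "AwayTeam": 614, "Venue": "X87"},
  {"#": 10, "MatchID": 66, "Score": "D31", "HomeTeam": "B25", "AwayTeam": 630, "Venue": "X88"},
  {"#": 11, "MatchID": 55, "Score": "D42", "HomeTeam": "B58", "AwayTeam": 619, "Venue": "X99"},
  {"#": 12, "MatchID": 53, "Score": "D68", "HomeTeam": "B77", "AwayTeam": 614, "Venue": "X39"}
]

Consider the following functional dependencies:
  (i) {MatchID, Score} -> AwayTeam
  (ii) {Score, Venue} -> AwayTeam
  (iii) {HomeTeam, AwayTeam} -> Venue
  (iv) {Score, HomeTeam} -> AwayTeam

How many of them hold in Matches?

(i) {MatchID, Score} -> AwayTeam: every LHS value maps to a single RHS value — holds.
(ii) {Score, Venue} -> AwayTeam: (Score=D31, Venue=X82): rows 3, 5 → AwayTeam takes values {614, 617} — violation; (Score=D31, Venue=X88): rows 4, 10 → AwayTeam takes values {621, 630} — violation; (Score=D42, Venue=X99): rows 8, 11 → AwayTeam takes values {626, 619} — violation — fails.
(iii) {HomeTeam, AwayTeam} -> Venue: (HomeTeam=B77, AwayTeam=614): rows 1, 12 → Venue takes values {X44, X39} — violation — fails.
(iv) {Score, HomeTeam} -> AwayTeam: (Score=D42, HomeTeam=B77): rows 1, 8 → AwayTeam takes values {614, 626} — violation; (Score=D31, HomeTeam=B25): rows 3, 10 → AwayTeam takes values {614, 630} — violation; (Score=D31, HomeTeam=B80): rows 4, 5 → AwayTeam takes values {621, 617} — violation; (Score=D94, HomeTeam=B23): rows 6, 9 → AwayTeam takes values {625, 614} — violation — fails.
1 of the 4 dependencies holds.

1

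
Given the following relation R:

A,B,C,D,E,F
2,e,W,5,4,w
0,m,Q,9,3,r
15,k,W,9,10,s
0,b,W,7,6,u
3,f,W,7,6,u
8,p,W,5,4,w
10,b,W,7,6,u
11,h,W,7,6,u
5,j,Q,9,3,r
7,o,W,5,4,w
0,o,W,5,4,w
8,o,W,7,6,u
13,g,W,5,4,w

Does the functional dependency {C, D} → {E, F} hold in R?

Yes

(C=W, D=5): 5 rows → {E,F} = (4, w), (4, w), (4, w), (4, w), (4, w) ✓
(C=Q, D=9): 2 rows → {E,F} = (3, r), (3, r) ✓
(C=W, D=9): 1 row → {E,F} = (10, s) ✓
(C=W, D=7): 5 rows → {E,F} = (6, u), (6, u), (6, u), (6, u), (6, u) ✓
Every {C, D} value is associated with a single {E, F} value, so {C, D} → {E, F} holds.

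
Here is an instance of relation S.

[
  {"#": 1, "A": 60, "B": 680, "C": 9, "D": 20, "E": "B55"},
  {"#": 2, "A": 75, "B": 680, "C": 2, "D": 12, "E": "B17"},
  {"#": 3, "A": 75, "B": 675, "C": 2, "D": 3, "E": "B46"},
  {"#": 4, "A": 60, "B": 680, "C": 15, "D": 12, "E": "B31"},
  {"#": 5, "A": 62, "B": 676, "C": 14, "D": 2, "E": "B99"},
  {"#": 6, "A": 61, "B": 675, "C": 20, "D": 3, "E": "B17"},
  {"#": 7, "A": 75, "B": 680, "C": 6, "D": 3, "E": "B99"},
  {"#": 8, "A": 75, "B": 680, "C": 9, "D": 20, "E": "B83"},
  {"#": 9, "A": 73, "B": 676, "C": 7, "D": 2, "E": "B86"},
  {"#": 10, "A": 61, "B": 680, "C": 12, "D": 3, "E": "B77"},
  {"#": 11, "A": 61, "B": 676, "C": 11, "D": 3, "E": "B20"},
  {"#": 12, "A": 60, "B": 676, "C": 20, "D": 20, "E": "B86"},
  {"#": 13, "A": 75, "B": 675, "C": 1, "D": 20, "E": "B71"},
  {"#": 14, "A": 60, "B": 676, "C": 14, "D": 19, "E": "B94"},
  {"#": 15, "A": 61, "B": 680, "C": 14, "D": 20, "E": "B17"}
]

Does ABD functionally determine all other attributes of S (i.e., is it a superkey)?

Yes

All 15 rows have distinct ABD values, so ABD → (all attributes) holds and ABD is a superkey.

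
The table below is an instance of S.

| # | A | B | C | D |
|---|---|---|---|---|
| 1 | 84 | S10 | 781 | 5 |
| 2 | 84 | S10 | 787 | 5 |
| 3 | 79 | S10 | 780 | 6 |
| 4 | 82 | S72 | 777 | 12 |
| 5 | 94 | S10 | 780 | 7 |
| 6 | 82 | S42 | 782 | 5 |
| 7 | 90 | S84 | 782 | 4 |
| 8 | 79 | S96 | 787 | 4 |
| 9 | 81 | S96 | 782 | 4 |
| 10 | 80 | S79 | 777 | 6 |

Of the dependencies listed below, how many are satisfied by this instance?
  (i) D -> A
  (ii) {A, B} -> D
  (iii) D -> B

1

(i) D -> A: D=5: rows 1, 2, 6 → A takes values {84, 82} — violation; D=6: rows 3, 10 → A takes values {79, 80} — violation; D=4: rows 7, 8, 9 → A takes values {90, 79, 81} — violation — fails.
(ii) {A, B} -> D: every LHS value maps to a single RHS value — holds.
(iii) D -> B: D=5: rows 1, 2, 6 → B takes values {S10, S42} — violation; D=6: rows 3, 10 → B takes values {S10, S79} — violation; D=4: rows 7, 8, 9 → B takes values {S84, S96} — violation — fails.
1 of the 3 dependencies holds.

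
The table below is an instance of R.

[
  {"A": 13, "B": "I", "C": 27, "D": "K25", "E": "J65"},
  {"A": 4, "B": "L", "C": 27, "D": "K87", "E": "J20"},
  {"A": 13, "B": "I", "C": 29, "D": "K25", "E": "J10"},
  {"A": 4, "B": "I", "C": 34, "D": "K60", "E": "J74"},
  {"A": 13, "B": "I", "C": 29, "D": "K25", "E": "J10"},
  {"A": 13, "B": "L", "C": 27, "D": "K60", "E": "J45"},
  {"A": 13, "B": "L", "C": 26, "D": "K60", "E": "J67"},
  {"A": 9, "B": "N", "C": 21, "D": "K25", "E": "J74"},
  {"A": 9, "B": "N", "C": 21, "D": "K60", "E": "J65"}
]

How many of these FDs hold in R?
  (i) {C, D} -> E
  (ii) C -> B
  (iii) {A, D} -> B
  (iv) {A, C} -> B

(i) {C, D} -> E: every LHS value maps to a single RHS value — holds.
(ii) C -> B: C=27: 3 rows → B takes values {I, L} — violation — fails.
(iii) {A, D} -> B: every LHS value maps to a single RHS value — holds.
(iv) {A, C} -> B: (A=13, C=27): 2 rows → B takes values {I, L} — violation — fails.
2 of the 4 dependencies hold.

2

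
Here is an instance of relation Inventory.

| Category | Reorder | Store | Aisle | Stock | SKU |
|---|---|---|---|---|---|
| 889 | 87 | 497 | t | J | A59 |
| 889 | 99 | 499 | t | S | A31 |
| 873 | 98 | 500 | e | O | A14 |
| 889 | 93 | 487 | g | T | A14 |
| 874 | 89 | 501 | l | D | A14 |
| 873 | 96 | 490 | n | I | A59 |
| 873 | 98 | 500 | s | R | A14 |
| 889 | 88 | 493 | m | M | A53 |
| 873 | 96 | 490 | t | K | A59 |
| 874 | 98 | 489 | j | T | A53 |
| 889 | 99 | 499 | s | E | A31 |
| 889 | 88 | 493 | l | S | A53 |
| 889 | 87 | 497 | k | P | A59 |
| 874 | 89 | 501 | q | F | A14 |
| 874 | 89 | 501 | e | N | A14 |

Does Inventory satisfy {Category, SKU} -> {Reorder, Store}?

(Category=889, SKU=A59): 2 rows → {Reorder,Store} = (87, 497), (87, 497) ✓
(Category=889, SKU=A31): 2 rows → {Reorder,Store} = (99, 499), (99, 499) ✓
(Category=873, SKU=A14): 2 rows → {Reorder,Store} = (98, 500), (98, 500) ✓
(Category=889, SKU=A14): 1 row → {Reorder,Store} = (93, 487) ✓
(Category=874, SKU=A14): 3 rows → {Reorder,Store} = (89, 501), (89, 501), (89, 501) ✓
(Category=873, SKU=A59): 2 rows → {Reorder,Store} = (96, 490), (96, 490) ✓
(Category=889, SKU=A53): 2 rows → {Reorder,Store} = (88, 493), (88, 493) ✓
(Category=874, SKU=A53): 1 row → {Reorder,Store} = (98, 489) ✓
Every {Category, SKU} value is associated with a single {Reorder, Store} value, so {Category, SKU} -> {Reorder, Store} holds.

Yes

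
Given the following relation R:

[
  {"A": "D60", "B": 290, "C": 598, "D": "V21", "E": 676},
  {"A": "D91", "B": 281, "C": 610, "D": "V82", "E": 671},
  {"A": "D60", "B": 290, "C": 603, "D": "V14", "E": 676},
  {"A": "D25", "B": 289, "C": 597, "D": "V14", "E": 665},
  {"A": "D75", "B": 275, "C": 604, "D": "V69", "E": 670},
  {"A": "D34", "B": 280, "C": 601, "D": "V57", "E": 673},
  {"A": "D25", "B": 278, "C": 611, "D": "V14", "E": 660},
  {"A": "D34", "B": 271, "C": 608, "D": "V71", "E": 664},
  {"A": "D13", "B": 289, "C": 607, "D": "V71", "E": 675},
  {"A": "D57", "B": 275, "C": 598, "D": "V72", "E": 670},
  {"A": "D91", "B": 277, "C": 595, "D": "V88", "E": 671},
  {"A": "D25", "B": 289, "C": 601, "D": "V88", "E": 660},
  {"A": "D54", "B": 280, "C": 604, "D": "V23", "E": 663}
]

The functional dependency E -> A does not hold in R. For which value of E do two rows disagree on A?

670

E=676: 2 rows → A = D60, D60 ✓
E=671: 2 rows → A = D91, D91 ✓
E=665: 1 row → A = D25 ✓
E=670: 2 rows → A takes values {D75, D57} — violation
E=673: 1 row → A = D34 ✓
E=660: 2 rows → A = D25, D25 ✓
E=664: 1 row → A = D34 ✓
E=675: 1 row → A = D13 ✓
E=663: 1 row → A = D54 ✓
The only E value with inconsistent A is E=670.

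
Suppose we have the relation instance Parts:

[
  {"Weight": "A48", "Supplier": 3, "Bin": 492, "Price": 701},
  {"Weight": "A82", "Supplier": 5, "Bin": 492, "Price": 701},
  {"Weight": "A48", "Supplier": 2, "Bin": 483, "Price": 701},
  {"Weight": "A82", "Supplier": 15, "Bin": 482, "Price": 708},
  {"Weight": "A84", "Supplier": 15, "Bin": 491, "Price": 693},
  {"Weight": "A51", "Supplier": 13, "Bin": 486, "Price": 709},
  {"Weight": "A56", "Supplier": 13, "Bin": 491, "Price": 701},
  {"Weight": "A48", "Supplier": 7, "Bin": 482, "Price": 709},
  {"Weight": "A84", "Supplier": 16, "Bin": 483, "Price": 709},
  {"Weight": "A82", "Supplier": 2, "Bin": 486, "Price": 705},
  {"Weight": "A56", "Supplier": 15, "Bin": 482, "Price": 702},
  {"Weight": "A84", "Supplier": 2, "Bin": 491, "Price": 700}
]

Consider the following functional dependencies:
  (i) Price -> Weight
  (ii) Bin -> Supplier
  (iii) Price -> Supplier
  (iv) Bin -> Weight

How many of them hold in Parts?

0

(i) Price -> Weight: Price=701: 4 rows → Weight takes values {A48, A82, A56} — violation; Price=709: 3 rows → Weight takes values {A51, A48, A84} — violation — fails.
(ii) Bin -> Supplier: Bin=492: 2 rows → Supplier takes values {3, 5} — violation; Bin=483: 2 rows → Supplier takes values {2, 16} — violation; Bin=482: 3 rows → Supplier takes values {15, 7} — violation; Bin=491: 3 rows → Supplier takes values {15, 13, 2} — violation; Bin=486: 2 rows → Supplier takes values {13, 2} — violation — fails.
(iii) Price -> Supplier: Price=701: 4 rows → Supplier takes values {3, 5, 2, 13} — violation; Price=709: 3 rows → Supplier takes values {13, 7, 16} — violation — fails.
(iv) Bin -> Weight: Bin=492: 2 rows → Weight takes values {A48, A82} — violation; Bin=483: 2 rows → Weight takes values {A48, A84} — violation; Bin=482: 3 rows → Weight takes values {A82, A48, A56} — violation; Bin=491: 3 rows → Weight takes values {A84, A56} — violation; Bin=486: 2 rows → Weight takes values {A51, A82} — violation — fails.
None of the 4 dependencies hold.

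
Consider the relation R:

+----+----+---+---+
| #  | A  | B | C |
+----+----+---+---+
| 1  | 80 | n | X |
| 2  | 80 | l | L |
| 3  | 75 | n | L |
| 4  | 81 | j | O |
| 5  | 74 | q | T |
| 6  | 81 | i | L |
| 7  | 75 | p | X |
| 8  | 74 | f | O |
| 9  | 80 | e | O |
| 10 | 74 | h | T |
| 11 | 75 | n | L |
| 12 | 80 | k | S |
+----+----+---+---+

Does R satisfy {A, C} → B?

No

(A=80, C=X): row 1 → B = n ✓
(A=80, C=L): row 2 → B = l ✓
(A=75, C=L): rows 3, 11 → B = n, n ✓
(A=81, C=O): row 4 → B = j ✓
(A=74, C=T): rows 5, 10 → B takes values {q, h} — violation
(A=81, C=L): row 6 → B = i ✓
(A=75, C=X): row 7 → B = p ✓
(A=74, C=O): row 8 → B = f ✓
(A=80, C=O): row 9 → B = e ✓
(A=80, C=S): row 12 → B = k ✓
Two rows agree on {A, C} but differ on B, so {A, C} → B does not hold.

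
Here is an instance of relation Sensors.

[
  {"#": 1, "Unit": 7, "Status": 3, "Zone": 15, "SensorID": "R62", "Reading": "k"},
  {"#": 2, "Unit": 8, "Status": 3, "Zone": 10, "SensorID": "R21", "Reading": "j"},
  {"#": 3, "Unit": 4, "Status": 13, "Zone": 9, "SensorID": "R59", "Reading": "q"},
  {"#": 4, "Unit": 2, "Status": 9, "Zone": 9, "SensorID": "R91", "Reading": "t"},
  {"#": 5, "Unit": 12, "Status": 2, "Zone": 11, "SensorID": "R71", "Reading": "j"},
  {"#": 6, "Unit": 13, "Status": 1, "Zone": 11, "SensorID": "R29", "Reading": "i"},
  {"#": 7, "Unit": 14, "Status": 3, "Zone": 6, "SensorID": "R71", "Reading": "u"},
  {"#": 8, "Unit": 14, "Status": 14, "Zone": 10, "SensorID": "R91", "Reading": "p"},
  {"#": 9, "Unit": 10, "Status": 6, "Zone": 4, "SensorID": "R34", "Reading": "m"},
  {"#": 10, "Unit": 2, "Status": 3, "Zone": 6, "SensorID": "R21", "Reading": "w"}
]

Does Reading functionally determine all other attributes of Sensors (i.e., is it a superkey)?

No

Rows 2 and 5 have the same Reading value Reading=j but are distinct tuples, so Reading does not determine every attribute — not a superkey.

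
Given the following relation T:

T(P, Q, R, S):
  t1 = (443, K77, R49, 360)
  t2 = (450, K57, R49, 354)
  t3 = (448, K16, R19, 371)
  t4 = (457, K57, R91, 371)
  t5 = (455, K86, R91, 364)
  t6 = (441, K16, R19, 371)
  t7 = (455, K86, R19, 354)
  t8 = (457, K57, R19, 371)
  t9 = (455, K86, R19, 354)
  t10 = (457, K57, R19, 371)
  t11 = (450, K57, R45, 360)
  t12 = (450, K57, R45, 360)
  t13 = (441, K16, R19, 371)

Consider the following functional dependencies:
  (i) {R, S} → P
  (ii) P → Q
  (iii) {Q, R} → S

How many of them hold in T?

2

(i) {R, S} → P: (R=R19, S=371): rows 3, 6, 8, 10, 13 → P takes values {448, 441, 457} — violation — fails.
(ii) P → Q: every LHS value maps to a single RHS value — holds.
(iii) {Q, R} → S: every LHS value maps to a single RHS value — holds.
2 of the 3 dependencies hold.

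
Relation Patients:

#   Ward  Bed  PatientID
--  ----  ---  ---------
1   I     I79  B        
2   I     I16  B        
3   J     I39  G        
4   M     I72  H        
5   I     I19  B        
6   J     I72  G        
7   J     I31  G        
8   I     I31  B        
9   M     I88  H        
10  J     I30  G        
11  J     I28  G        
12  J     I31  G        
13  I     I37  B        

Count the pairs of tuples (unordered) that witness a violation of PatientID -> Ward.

0

PatientID=B: all 5 rows agree on Ward — 0 pairs.
PatientID=G: all 6 rows agree on Ward — 0 pairs.
PatientID=H: all 2 rows agree on Ward — 0 pairs.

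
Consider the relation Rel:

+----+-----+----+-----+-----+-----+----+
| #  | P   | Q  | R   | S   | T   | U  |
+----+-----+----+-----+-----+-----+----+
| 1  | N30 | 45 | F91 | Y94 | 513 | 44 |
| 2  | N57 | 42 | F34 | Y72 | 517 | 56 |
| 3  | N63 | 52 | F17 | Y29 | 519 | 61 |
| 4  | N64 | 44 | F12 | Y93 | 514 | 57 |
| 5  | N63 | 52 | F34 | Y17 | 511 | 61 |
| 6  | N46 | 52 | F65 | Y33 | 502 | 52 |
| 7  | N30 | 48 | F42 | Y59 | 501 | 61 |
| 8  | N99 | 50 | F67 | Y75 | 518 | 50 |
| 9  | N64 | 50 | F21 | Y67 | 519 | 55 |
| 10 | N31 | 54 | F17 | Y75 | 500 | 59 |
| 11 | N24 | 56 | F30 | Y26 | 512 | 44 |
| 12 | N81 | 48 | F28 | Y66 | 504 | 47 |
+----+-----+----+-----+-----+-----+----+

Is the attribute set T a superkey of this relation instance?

Rows 3 and 9 have the same T value T=519 but are distinct tuples, so T does not determine every attribute — not a superkey.

No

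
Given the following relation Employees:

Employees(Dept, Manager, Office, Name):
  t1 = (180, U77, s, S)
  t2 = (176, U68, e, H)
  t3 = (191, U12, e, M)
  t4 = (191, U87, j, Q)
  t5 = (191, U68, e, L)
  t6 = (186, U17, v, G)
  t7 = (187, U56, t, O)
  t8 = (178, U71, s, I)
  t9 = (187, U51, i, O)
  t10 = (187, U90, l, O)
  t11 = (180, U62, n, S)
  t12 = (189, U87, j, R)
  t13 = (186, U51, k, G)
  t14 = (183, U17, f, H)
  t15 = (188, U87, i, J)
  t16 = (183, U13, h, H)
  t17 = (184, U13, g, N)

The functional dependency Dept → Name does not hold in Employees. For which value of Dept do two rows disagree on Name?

191

Dept=180: rows 1, 11 → Name = S, S ✓
Dept=176: row 2 → Name = H ✓
Dept=191: rows 3, 4, 5 → Name takes values {M, Q, L} — violation
Dept=186: rows 6, 13 → Name = G, G ✓
Dept=187: rows 7, 9, 10 → Name = O, O, O ✓
Dept=178: row 8 → Name = I ✓
Dept=189: row 12 → Name = R ✓
Dept=183: rows 14, 16 → Name = H, H ✓
Dept=188: row 15 → Name = J ✓
Dept=184: row 17 → Name = N ✓
The only Dept value with inconsistent Name is Dept=191.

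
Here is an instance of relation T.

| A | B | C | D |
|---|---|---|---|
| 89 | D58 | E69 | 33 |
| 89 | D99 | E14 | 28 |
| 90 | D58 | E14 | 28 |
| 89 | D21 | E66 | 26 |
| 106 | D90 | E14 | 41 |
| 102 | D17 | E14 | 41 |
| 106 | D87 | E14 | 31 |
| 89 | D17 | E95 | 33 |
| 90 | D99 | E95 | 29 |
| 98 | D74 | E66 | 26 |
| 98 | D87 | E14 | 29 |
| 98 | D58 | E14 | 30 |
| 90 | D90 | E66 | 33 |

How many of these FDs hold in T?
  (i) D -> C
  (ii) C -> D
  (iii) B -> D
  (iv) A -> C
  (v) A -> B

(i) D -> C: D=33: 3 rows → C takes values {E69, E95, E66} — violation; D=29: 2 rows → C takes values {E95, E14} — violation — fails.
(ii) C -> D: C=E14: 7 rows → D takes values {28, 41, 31, 29, 30} — violation; C=E66: 3 rows → D takes values {26, 33} — violation; C=E95: 2 rows → D takes values {33, 29} — violation — fails.
(iii) B -> D: B=D58: 3 rows → D takes values {33, 28, 30} — violation; B=D99: 2 rows → D takes values {28, 29} — violation; B=D90: 2 rows → D takes values {41, 33} — violation; B=D17: 2 rows → D takes values {41, 33} — violation; B=D87: 2 rows → D takes values {31, 29} — violation — fails.
(iv) A -> C: A=89: 4 rows → C takes values {E69, E14, E66, E95} — violation; A=90: 3 rows → C takes values {E14, E95, E66} — violation; A=98: 3 rows → C takes values {E66, E14} — violation — fails.
(v) A -> B: A=89: 4 rows → B takes values {D58, D99, D21, D17} — violation; A=90: 3 rows → B takes values {D58, D99, D90} — violation; A=106: 2 rows → B takes values {D90, D87} — violation; A=98: 3 rows → B takes values {D74, D87, D58} — violation — fails.
None of the 5 dependencies hold.

0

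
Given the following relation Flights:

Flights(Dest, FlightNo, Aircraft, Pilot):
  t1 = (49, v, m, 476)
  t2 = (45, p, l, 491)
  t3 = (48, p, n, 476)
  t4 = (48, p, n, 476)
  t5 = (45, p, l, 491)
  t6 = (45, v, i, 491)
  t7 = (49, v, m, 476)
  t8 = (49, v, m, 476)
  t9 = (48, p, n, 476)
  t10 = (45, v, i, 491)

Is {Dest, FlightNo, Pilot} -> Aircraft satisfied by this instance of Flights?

Yes

(Dest=49, FlightNo=v, Pilot=476): rows 1, 7, 8 → Aircraft = m, m, m ✓
(Dest=45, FlightNo=p, Pilot=491): rows 2, 5 → Aircraft = l, l ✓
(Dest=48, FlightNo=p, Pilot=476): rows 3, 4, 9 → Aircraft = n, n, n ✓
(Dest=45, FlightNo=v, Pilot=491): rows 6, 10 → Aircraft = i, i ✓
Every {Dest, FlightNo, Pilot} value is associated with a single Aircraft value, so {Dest, FlightNo, Pilot} -> Aircraft holds.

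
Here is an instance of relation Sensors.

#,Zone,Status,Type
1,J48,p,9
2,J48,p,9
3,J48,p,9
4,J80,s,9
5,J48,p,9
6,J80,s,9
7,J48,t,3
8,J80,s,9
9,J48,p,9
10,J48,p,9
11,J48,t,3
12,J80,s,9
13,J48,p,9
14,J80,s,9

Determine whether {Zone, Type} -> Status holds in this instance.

(Zone=J48, Type=9): rows 1, 2, 3, 5, 9, 10, 13 → Status = p, p, p, p, p, p, p ✓
(Zone=J80, Type=9): rows 4, 6, 8, 12, 14 → Status = s, s, s, s, s ✓
(Zone=J48, Type=3): rows 7, 11 → Status = t, t ✓
Every {Zone, Type} value is associated with a single Status value, so {Zone, Type} -> Status holds.

Yes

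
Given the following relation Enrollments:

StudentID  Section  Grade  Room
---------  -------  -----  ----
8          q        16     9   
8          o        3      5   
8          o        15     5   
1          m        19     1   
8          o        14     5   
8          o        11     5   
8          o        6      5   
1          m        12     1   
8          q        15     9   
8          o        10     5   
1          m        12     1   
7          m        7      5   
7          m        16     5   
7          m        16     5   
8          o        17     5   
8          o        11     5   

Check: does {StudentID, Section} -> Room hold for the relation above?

(StudentID=8, Section=q): 2 rows → Room = 9, 9 ✓
(StudentID=8, Section=o): 8 rows → Room = 5, 5, 5, 5, 5, 5, 5, 5 ✓
(StudentID=1, Section=m): 3 rows → Room = 1, 1, 1 ✓
(StudentID=7, Section=m): 3 rows → Room = 5, 5, 5 ✓
Every {StudentID, Section} value is associated with a single Room value, so {StudentID, Section} -> Room holds.

Yes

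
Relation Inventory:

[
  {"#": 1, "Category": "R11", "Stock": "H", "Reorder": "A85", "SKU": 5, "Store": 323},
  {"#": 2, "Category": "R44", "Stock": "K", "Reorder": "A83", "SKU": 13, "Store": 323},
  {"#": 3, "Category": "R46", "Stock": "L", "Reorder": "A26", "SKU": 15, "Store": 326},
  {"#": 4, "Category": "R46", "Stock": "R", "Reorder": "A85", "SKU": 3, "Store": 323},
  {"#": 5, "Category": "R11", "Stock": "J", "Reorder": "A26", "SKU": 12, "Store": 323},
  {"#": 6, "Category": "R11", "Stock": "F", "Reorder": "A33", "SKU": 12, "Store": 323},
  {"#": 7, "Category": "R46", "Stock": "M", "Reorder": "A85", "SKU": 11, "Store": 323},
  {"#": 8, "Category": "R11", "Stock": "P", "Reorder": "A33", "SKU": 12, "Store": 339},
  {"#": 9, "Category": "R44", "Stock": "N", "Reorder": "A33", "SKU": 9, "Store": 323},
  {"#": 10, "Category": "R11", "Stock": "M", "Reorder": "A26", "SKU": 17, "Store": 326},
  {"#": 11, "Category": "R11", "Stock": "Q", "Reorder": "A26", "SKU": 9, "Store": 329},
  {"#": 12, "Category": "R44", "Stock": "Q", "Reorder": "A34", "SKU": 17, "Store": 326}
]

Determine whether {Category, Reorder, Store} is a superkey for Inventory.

Rows 4 and 7 have the same {Category, Reorder, Store} value (Category=R46, Reorder=A85, Store=323) but are distinct tuples, so {Category, Reorder, Store} does not determine every attribute — not a superkey.

No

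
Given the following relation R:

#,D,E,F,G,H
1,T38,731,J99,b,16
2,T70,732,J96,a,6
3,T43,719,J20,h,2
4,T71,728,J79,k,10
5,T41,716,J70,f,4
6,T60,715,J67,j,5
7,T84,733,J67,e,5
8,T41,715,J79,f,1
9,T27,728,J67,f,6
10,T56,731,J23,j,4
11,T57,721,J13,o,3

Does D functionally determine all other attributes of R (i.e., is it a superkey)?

No

Rows 5 and 8 have the same D value D=T41 but are distinct tuples, so D does not determine every attribute — not a superkey.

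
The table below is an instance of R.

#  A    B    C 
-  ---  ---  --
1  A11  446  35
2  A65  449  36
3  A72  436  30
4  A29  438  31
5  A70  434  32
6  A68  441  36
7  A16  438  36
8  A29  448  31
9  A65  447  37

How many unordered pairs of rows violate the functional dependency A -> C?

A=A65: violating pairs (2,9) — 1 pair.
A=A29: all 2 rows agree on C — 0 pairs.

1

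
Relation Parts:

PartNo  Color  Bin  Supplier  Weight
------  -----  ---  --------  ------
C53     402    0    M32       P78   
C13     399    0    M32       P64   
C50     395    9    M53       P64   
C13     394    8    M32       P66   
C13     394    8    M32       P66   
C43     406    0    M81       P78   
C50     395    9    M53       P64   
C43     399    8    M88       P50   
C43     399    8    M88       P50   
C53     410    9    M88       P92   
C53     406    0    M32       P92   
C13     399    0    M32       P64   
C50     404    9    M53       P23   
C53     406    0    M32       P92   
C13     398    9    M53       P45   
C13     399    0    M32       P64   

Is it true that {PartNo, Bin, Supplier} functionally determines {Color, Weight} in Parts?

No

(PartNo=C53, Bin=0, Supplier=M32): 3 rows → {Color,Weight} takes values {(402, P78), (406, P92)} — violation
(PartNo=C13, Bin=0, Supplier=M32): 3 rows → {Color,Weight} = (399, P64), (399, P64), (399, P64) ✓
(PartNo=C50, Bin=9, Supplier=M53): 3 rows → {Color,Weight} takes values {(395, P64), (404, P23)} — violation
(PartNo=C13, Bin=8, Supplier=M32): 2 rows → {Color,Weight} = (394, P66), (394, P66) ✓
(PartNo=C43, Bin=0, Supplier=M81): 1 row → {Color,Weight} = (406, P78) ✓
(PartNo=C43, Bin=8, Supplier=M88): 2 rows → {Color,Weight} = (399, P50), (399, P50) ✓
(PartNo=C53, Bin=9, Supplier=M88): 1 row → {Color,Weight} = (410, P92) ✓
(PartNo=C13, Bin=9, Supplier=M53): 1 row → {Color,Weight} = (398, P45) ✓
Two rows agree on {PartNo, Bin, Supplier} but differ on {Color, Weight}, so {PartNo, Bin, Supplier} → {Color, Weight} does not hold.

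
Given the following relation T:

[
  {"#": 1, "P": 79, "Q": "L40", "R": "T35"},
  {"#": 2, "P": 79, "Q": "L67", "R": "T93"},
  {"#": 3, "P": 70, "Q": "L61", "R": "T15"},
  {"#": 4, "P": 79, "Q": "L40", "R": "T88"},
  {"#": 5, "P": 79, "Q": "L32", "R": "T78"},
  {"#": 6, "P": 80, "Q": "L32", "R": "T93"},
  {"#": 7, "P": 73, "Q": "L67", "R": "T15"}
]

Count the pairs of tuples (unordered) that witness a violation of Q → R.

Q=L40: violating pairs (1,4) — 1 pair.
Q=L67: violating pairs (2,7) — 1 pair.
Q=L32: violating pairs (5,6) — 1 pair.

3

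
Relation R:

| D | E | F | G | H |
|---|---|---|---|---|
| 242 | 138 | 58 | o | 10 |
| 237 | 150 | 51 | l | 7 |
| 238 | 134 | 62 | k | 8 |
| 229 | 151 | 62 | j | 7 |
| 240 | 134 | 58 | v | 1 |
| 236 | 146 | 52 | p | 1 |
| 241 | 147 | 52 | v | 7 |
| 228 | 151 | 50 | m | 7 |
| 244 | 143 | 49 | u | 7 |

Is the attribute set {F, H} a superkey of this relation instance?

Yes

All 9 rows have distinct {F, H} values, so {F, H} → (all attributes) holds and {F, H} is a superkey.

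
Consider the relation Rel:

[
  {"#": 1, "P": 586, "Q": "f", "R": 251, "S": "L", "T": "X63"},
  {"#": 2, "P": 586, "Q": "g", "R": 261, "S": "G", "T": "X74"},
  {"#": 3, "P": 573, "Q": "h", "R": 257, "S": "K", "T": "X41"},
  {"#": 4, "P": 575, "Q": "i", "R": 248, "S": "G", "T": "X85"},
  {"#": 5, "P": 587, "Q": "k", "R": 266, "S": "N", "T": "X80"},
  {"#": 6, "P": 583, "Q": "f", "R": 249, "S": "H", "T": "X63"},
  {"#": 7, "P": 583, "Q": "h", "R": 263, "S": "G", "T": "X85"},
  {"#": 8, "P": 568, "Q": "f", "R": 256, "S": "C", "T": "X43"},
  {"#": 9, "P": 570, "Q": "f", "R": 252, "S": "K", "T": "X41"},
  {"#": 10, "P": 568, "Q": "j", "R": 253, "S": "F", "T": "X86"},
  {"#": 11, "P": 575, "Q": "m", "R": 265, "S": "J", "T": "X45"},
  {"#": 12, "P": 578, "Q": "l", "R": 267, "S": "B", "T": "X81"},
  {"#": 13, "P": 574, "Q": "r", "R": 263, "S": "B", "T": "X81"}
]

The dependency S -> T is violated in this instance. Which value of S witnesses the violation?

S=L: row 1 → T = X63 ✓
S=G: rows 2, 4, 7 → T takes values {X74, X85} — violation
S=K: rows 3, 9 → T = X41, X41 ✓
S=N: row 5 → T = X80 ✓
S=H: row 6 → T = X63 ✓
S=C: row 8 → T = X43 ✓
S=F: row 10 → T = X86 ✓
S=J: row 11 → T = X45 ✓
S=B: rows 12, 13 → T = X81, X81 ✓
The only S value with inconsistent T is S=G.

G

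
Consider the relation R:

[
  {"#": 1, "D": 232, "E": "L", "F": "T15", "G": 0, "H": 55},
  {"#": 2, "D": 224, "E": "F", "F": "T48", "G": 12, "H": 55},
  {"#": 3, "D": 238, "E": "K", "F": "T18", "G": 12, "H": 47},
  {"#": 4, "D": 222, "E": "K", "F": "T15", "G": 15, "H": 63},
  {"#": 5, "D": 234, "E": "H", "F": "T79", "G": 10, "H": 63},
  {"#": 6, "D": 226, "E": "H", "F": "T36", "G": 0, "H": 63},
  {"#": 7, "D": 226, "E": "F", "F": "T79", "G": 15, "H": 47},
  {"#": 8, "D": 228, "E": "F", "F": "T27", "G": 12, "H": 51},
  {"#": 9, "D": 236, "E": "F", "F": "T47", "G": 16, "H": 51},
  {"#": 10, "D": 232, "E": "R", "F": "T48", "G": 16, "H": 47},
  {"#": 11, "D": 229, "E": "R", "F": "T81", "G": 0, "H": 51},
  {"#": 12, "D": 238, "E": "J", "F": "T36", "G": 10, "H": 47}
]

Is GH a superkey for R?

Yes

All 12 rows have distinct GH values, so GH → (all attributes) holds and GH is a superkey.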